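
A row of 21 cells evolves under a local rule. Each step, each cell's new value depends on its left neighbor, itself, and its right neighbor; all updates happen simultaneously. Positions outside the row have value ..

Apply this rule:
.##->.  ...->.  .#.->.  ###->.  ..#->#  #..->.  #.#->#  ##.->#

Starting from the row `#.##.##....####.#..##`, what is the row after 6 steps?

#.#..#...#.#.#.#.....

.#.##.#...#...##..#.#
#.#.##...#...#.#.#.#.
.#.#.#..#...#.#.#.#..
#.#.#..#...#.#.#.#...
.#.#..#...#.#.#.#....
#.#..#...#.#.#.#.....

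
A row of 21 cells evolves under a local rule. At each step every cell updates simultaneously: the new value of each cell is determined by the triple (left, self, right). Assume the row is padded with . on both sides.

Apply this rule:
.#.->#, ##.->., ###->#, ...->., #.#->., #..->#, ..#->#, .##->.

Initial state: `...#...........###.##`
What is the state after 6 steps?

.#.#...#..#.#.#.#.#.#

..###.........#.#....
.#.#.#.......##.##...
##.#.##.....#.....#..
...#...#...###...###.
..###.###.#.#.#.#.#.#
.#.#...#..#.#.#.#.#.#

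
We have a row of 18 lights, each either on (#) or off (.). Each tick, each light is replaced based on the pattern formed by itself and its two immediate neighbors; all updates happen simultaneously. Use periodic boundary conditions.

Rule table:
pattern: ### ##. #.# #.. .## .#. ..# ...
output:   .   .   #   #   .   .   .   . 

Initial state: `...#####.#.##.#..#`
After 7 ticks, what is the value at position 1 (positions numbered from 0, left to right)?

#

tick 1: #.......#.#..#.#..
tick 2: .#.......#.#..#.#.
tick 3: ..#.......#.#..#.#
tick 4: #..#.......#.#..#.
tick 5: .#..#.......#.#..#
tick 6: #.#..#.......#.#..
tick 7: .#.#..#.......#.#.
position 1 holds #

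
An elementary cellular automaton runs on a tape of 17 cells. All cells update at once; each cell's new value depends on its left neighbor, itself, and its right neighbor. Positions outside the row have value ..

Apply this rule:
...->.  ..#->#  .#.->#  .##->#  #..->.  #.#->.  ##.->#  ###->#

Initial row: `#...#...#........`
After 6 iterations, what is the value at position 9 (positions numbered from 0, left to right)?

#..##..##........
#.###.###........
#.###.###........  (fixed point — unchanged through iteration 6)
position 9 holds .

.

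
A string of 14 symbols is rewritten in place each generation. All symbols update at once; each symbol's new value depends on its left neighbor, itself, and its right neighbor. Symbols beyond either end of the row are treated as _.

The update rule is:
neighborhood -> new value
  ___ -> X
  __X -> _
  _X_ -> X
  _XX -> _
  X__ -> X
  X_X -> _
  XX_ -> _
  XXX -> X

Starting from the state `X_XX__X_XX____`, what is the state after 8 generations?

generation 1: X___X_X___XXXX
generation 2: XXX_X_XXX__XX_
generation 3: _X__X__X_X___X
generation 4: _XX_XX_X_XXX_X
generation 5: _______X__X__X
generation 6: XXXXXX_XX_XX_X
generation 7: _XXXX________X
generation 8: __XX_XXXXXXX_X

__XX_XXXXXXX_X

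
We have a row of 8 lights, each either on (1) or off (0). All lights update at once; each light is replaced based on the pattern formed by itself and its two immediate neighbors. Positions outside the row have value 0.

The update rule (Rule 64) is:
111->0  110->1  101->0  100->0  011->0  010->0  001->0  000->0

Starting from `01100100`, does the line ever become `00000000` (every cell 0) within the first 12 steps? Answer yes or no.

yes

00100000
00000000
all cells are 0 at step 2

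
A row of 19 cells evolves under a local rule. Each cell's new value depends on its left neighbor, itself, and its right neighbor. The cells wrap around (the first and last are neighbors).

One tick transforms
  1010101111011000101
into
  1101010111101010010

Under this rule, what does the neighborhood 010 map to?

0

At position 2 the neighborhood is 010; the next row has 0 there.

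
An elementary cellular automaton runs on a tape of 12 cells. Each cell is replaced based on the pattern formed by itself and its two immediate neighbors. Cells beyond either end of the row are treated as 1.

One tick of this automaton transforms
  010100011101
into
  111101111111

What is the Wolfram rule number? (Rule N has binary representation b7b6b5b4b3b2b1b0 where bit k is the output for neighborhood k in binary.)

position 8: 111 → 1  (bit 7 = 1)
position 9: 110 → 1  (bit 6 = 1)
position 0: 101 → 1  (bit 5 = 1)
position 4: 100 → 0  (bit 4 = 0)
position 7: 011 → 1  (bit 3 = 1)
position 1: 010 → 1  (bit 2 = 1)
position 6: 001 → 1  (bit 1 = 1)
position 5: 000 → 1  (bit 0 = 1)
bits b7..b0 = 11101111 = 239

239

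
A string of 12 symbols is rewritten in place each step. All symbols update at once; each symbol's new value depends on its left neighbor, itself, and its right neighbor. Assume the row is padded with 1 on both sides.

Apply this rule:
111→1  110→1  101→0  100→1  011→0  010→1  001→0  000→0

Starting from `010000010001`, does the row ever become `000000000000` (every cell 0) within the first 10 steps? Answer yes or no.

no

step 1: 011000011000
step 2: 001100001100
step 3: 100110000110
step 4: 110011000010
step 5: 111001100010
step 6: 111100110010
step 7: 111110011010
step 8: 111111001010
step 9: 111111101010
step 10: 111111101010
step 10 is 111111101010, still not uniform 0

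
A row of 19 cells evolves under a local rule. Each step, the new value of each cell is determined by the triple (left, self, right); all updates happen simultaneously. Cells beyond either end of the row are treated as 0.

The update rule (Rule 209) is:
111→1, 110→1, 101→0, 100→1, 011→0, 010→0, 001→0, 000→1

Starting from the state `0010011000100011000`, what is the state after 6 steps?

1001001110011001111
0100100111001100111
0010010011100110011
1001001001110011001
0100100100111001100
0010010010011100111

0010010010011100111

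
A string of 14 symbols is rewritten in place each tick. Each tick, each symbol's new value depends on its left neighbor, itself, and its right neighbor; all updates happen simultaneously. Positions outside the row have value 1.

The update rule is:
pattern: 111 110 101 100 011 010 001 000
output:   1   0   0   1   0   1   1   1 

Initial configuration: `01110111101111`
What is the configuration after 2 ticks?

tick 1: 00100011000111
tick 2: 11111100111011

11111100111011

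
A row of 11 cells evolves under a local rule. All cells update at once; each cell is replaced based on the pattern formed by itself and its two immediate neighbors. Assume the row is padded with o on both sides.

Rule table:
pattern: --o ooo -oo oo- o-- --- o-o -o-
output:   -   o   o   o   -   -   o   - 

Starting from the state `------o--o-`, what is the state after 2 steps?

----------o

----------o
----------o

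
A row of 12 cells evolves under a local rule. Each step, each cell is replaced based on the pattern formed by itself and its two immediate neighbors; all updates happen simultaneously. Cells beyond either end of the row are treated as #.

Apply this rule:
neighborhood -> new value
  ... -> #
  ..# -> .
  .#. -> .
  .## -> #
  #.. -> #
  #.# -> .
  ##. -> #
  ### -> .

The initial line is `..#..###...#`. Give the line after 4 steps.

step 1: #..#.#.###.#
step 2: ##.....#.#.#
step 3: .#####.....#
step 4: .#...#####.#

.#...#####.#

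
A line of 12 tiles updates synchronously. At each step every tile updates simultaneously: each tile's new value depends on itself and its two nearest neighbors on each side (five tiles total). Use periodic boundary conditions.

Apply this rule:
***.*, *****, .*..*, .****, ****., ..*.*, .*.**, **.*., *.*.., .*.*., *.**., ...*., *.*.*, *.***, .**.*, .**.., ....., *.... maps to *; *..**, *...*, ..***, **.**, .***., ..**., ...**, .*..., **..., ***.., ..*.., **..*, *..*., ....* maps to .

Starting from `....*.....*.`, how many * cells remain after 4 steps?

4

**.*..**.*..
.****..****.
..**....**..
...*.*...*.*
count of *: 4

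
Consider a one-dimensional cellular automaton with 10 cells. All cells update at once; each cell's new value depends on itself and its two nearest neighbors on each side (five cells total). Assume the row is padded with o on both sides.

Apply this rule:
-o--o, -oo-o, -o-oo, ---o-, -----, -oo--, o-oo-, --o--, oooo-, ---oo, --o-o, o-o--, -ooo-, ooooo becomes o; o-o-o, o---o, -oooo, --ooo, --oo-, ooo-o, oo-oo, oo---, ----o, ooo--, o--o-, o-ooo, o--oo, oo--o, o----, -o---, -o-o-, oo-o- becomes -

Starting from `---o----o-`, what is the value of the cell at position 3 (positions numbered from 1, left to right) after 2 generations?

-

generation 1: --oo---ooo
generation 2: ---o--o--o
position 3 holds -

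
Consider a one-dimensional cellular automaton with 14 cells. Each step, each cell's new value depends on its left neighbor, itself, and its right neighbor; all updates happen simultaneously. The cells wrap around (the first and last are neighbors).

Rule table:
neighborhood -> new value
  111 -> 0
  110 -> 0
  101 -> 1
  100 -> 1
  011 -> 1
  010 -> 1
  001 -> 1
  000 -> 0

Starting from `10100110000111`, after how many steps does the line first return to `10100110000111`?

3

step 1: 01111101001100
step 2: 11000011111010
step 3: 10100110000111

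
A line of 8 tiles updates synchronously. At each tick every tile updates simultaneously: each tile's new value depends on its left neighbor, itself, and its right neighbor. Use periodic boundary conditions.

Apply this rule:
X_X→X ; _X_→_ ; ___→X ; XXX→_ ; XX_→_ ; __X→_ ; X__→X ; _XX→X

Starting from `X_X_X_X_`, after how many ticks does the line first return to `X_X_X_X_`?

tick 1: _X_X_X_X
tick 2: X_X_X_X_

2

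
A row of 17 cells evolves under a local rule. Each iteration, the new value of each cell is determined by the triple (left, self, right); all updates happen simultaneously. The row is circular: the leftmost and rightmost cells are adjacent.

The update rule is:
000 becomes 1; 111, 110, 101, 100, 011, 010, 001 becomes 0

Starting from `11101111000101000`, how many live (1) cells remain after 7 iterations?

iteration 1: 00000000010000010
iteration 2: 11111111000111000
iteration 3: 00000000010000010  (repeats iteration 1; period 2)
iteration 7: 00000000010000010
count of 1: 2

2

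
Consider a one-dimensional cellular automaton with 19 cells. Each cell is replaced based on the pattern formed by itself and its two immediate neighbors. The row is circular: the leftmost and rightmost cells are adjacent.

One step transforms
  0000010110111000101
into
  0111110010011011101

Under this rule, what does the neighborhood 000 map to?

At position 1 the neighborhood is 000; the next row has 1 there.

1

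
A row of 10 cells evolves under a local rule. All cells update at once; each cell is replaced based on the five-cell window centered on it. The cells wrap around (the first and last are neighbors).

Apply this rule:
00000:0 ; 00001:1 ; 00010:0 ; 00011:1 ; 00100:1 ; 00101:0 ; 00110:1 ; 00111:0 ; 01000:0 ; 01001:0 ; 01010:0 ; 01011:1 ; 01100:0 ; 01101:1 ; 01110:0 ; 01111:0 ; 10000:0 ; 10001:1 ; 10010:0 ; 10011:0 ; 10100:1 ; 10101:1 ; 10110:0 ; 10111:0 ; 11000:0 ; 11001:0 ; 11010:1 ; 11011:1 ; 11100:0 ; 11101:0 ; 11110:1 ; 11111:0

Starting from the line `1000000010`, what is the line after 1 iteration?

1000001000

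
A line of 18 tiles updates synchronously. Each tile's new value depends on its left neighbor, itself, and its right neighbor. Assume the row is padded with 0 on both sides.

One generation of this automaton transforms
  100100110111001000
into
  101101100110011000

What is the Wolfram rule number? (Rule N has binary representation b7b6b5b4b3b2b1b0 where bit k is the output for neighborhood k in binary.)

position 10: 111 → 1  (bit 7 = 1)
position 7: 110 → 0  (bit 6 = 0)
position 8: 101 → 0  (bit 5 = 0)
position 1: 100 → 0  (bit 4 = 0)
position 6: 011 → 1  (bit 3 = 1)
position 0: 010 → 1  (bit 2 = 1)
position 2: 001 → 1  (bit 1 = 1)
position 16: 000 → 0  (bit 0 = 0)
bits b7..b0 = 10001110 = 142

142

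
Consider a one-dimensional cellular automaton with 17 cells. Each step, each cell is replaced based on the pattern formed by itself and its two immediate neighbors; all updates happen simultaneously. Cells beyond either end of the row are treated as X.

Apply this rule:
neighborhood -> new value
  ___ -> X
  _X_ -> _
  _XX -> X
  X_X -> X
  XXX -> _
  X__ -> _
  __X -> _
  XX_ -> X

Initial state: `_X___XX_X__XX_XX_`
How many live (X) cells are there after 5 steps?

11

X__X_XXX___XXXXXX
X___XX_X_X_X_____
X_X_XXX_X_X__XXX_
XX_XX_XX_X___X_XX
_XXXXXXXX__X__XX_
count of X: 11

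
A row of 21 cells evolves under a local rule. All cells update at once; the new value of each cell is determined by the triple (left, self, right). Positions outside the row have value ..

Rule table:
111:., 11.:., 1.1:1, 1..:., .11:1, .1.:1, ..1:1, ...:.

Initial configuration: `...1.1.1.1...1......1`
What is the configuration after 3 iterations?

11........11.....11..

..11111111..11.....11
.11........11.....11.
11........11.....11..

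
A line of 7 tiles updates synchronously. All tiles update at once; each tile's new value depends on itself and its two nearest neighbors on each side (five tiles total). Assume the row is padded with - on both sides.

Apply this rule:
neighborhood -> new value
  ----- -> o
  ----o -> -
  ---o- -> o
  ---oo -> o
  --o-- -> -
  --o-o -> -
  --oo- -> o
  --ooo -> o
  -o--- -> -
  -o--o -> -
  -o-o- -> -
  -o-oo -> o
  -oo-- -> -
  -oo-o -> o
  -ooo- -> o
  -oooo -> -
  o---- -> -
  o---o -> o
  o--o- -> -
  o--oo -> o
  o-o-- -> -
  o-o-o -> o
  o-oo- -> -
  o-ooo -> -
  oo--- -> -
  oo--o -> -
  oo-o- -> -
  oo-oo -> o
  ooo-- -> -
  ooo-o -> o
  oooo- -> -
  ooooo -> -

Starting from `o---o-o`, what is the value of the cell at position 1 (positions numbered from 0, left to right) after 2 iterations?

--oo---
-oo---o
position 1 holds o

o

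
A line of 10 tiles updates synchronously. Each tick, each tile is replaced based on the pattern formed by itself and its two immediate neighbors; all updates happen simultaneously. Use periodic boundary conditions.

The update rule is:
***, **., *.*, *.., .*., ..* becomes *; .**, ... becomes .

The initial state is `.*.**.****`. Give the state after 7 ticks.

***.**.***
****.**.**
*****.**.*
******.**.
.******.**
*.******.*
**.******.

**.******.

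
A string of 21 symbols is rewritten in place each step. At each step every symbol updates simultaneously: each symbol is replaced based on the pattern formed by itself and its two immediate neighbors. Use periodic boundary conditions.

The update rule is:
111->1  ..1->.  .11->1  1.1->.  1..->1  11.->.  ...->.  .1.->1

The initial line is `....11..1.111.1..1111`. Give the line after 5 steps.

1.1.1.1.1.1.1.11.1.1.

step 1: 1...1.1.1.11..11.111.
step 2: 11..1.1.1.1.1.1..11..
step 3: 1.1.1.1.1.1.1.11.1.1.
step 4: 1.1.1.1.1.1.1.1..1.1.
step 5: 1.1.1.1.1.1.1.11.1.1.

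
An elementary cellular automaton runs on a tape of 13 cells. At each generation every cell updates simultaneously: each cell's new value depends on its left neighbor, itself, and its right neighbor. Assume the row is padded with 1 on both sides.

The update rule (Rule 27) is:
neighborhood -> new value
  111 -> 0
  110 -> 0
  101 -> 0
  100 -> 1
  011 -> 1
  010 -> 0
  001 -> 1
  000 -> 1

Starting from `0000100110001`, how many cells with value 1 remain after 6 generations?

generation 1: 1111011101111
generation 2: 0000010001000
generation 3: 1111101110111
generation 4: 0000001000100
generation 5: 1111110111011
generation 6: 0000000100010
count of 1: 2

2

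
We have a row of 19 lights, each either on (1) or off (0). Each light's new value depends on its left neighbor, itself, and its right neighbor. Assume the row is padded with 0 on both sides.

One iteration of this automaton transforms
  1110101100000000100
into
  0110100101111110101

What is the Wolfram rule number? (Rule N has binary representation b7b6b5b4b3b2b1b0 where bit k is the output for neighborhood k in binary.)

position 1: 111 → 1  (bit 7 = 1)
position 2: 110 → 1  (bit 6 = 1)
position 3: 101 → 0  (bit 5 = 0)
position 8: 100 → 0  (bit 4 = 0)
position 0: 011 → 0  (bit 3 = 0)
position 4: 010 → 1  (bit 2 = 1)
position 15: 001 → 0  (bit 1 = 0)
position 9: 000 → 1  (bit 0 = 1)
bits b7..b0 = 11000101 = 197

197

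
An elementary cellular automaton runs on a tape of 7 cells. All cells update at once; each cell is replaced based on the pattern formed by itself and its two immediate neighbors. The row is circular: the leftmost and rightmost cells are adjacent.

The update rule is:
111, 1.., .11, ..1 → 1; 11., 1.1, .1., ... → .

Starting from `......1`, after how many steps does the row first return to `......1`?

1....1.
.1..1..
1.11.1.
..1....
.1.1...
1...1..
.1.1.11
.....1.
....1.1
1..1...
.11.1.1
.1.....
1.1....
...1..1
1.1.11.
....1..
...1.1.
..1...1
11.1.1.
1......
.1....1
..1..1.
.1.11.1
...1...
..1.1..
.1...1.
1.1.1.1
......1

28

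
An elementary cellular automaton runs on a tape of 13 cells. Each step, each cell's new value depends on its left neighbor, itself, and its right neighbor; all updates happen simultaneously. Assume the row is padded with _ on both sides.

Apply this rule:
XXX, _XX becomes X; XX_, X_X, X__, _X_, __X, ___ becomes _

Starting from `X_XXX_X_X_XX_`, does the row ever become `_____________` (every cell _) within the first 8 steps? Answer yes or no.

__XX______X__
__X__________
_____________
all cells are _ at step 3

yes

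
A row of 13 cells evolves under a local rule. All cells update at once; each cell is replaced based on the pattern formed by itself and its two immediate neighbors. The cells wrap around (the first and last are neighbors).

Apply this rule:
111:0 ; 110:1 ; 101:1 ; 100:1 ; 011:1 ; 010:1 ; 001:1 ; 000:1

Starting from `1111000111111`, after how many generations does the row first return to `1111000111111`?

generation 1: 0001111100000
generation 2: 1111000111111

2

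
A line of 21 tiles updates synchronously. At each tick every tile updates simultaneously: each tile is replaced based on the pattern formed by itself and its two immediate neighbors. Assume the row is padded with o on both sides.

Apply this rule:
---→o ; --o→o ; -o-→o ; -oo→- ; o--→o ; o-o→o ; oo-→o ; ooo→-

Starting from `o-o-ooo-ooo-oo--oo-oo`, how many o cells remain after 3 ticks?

tick 1: oooo--oo--oo-ooo-oo--
tick 2: ---ooo-ooo-oo--oo-ooo
tick 3: ooo--oo--oo-ooo-oo---
count of o: 12

12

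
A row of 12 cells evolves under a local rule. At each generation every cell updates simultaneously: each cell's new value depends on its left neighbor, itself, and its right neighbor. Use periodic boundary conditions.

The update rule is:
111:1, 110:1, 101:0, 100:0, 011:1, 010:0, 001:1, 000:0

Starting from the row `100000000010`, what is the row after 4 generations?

000000000100
000000001000
000000010000
000000100000

000000100000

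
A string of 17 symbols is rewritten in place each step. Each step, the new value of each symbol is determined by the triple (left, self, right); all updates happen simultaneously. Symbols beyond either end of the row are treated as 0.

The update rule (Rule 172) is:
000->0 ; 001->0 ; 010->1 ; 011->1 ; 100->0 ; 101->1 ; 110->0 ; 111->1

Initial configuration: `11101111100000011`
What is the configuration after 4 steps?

11111000000000010

step 1: 11011111000000010
step 2: 10111110000000010
step 3: 11111100000000010
step 4: 11111000000000010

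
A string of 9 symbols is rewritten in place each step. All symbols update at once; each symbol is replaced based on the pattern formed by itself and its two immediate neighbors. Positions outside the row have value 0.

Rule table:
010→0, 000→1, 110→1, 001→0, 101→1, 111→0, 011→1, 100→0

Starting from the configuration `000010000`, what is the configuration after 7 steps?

step 1: 111000111
step 2: 101010101
step 3: 010101010
step 4: 001010100
step 5: 100101001
step 6: 000010000  (repeats step 0; period 6)
step 7: 111000111

111000111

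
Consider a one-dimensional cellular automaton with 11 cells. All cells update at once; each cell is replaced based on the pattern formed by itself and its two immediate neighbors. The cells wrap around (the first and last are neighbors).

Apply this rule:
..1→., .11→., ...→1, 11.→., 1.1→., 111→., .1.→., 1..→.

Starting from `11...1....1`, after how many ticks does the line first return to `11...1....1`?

2

...1...11..
11...1....1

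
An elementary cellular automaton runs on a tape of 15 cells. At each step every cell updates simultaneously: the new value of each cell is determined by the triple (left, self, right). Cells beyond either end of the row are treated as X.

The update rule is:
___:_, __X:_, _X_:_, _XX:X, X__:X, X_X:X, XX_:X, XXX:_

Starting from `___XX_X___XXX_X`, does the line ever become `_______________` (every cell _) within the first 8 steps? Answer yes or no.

no

X__XXX_X__X_XXX
XX_X_XX_X__XX__
_XX_XXXX_X_XXX_
XXXXX__XX_XX_XX
____XX_XXXXXXX_
X___XXXX_____XX
XX__X__XX____X_
_XX__X_XXX____X
step 8 is _XX__X_XXX____X, still not uniform _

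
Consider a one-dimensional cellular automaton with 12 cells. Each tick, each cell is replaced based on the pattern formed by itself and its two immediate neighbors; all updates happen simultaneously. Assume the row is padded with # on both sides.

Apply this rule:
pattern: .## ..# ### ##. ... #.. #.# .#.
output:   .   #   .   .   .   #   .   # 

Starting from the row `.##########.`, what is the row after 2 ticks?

#..........#

tick 1: ............
tick 2: #..........#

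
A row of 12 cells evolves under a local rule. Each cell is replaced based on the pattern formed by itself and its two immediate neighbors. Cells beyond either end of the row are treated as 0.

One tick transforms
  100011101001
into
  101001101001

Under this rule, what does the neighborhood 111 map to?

At position 5 the neighborhood is 111; the next row has 1 there.

1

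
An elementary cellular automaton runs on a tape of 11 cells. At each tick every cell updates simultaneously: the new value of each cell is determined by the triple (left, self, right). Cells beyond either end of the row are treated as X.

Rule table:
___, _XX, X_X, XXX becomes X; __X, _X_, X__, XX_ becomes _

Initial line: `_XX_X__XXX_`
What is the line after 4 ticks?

X__XX__XXXX

tick 1: XX_X___XX_X
tick 2: X_X__X_X_XX
tick 3: _X____X_XXX
tick 4: X__XX__XXXX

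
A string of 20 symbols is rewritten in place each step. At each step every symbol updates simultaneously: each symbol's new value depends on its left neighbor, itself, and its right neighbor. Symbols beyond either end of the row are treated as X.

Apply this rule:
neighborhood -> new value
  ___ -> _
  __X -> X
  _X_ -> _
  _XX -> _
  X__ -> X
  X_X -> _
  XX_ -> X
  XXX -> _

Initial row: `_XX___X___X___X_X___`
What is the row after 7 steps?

__XX_X_X_X_X_X___X_X
XX_X__________X_X___
_X__X________X___X_X
__XX_X______X_X_X___
XX_X__X____X_____X_X
_X__XX_X__X_X___X___
__XX_X__XX___X_X_X_X

__XX_X__XX___X_X_X_X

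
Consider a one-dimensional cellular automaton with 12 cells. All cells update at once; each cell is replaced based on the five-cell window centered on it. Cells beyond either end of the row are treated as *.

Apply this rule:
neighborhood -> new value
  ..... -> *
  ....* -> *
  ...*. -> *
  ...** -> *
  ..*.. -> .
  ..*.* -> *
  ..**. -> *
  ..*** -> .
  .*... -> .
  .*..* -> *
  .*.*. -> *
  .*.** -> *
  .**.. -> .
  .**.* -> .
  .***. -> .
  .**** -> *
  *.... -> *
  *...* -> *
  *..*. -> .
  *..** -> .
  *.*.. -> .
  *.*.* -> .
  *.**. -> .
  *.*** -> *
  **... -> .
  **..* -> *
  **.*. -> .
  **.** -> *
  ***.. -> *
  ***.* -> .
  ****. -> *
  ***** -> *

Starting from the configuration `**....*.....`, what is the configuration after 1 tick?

**.***..****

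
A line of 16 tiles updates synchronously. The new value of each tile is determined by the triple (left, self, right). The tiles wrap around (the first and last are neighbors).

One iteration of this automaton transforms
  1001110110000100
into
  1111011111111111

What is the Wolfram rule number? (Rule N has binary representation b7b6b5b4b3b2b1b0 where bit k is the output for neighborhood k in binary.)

127

position 4: 111 → 0  (bit 7 = 0)
position 5: 110 → 1  (bit 6 = 1)
position 6: 101 → 1  (bit 5 = 1)
position 1: 100 → 1  (bit 4 = 1)
position 3: 011 → 1  (bit 3 = 1)
position 0: 010 → 1  (bit 2 = 1)
position 2: 001 → 1  (bit 1 = 1)
position 10: 000 → 1  (bit 0 = 1)
bits b7..b0 = 01111111 = 127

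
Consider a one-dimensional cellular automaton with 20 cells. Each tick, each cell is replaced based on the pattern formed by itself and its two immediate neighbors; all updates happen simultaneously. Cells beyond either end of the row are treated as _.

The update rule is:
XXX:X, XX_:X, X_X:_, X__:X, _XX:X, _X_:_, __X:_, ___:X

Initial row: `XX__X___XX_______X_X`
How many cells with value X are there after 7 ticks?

XXX__XX_XXXXXXXX____
XXXX_XX_XXXXXXXXXXXX
XXXX_XX_XXXXXXXXXXXX  (fixed point — unchanged through tick 7)
count of X: 18

18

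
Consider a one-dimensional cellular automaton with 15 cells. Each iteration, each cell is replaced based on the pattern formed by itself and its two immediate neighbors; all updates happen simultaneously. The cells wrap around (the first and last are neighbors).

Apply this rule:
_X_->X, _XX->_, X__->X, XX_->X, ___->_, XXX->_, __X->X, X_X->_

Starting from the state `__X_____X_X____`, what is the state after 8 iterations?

X_X_____X_X____

_XXX___XX_XX___
X__XX_X_X__XX__
XXX_X_X_XXX_XXX
__X_X_X___X____
_XX_X_XX_XXX___
X_X_X__X___XX__
X_X_XXXXX_X_XXX
X_X_____X_X____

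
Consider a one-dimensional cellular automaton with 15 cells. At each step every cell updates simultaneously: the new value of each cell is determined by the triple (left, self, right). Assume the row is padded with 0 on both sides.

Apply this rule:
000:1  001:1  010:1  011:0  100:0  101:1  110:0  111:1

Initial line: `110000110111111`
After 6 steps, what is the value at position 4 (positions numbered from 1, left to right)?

000111001011110
111010011101100
010110101010001
111001111110111
010010111101010
110111011011110
position 4 holds 1

1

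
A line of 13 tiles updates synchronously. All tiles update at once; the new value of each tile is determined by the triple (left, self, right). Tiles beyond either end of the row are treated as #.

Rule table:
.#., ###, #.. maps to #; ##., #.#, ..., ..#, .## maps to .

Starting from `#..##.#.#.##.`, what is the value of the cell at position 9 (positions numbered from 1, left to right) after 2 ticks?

.#....#.#....
.##...#.##...
position 9 holds #

#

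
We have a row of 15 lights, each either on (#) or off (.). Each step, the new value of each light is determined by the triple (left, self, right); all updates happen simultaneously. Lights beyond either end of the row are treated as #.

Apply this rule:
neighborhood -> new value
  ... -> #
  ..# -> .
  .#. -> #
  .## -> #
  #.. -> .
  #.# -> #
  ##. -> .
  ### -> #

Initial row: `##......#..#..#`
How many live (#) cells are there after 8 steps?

#..####.#..#..#
...###.##..#..#
.#.##.##...#..#
####.##..#.#..#
###.##...###..#
##.##..#.##...#
#.##...###..#.#
.##..#.##...###
count of #: 8

8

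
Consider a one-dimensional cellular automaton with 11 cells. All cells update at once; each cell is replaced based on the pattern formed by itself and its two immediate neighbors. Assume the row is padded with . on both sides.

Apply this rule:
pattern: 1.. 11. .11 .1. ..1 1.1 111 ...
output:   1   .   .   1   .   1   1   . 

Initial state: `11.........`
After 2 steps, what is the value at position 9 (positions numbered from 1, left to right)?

..1........
..11.......
position 9 holds .

.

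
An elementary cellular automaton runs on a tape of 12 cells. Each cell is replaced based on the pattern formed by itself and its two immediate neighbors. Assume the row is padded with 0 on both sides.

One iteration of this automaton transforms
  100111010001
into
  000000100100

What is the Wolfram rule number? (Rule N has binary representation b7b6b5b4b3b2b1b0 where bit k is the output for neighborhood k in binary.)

33

position 4: 111 → 0  (bit 7 = 0)
position 5: 110 → 0  (bit 6 = 0)
position 6: 101 → 1  (bit 5 = 1)
position 1: 100 → 0  (bit 4 = 0)
position 3: 011 → 0  (bit 3 = 0)
position 0: 010 → 0  (bit 2 = 0)
position 2: 001 → 0  (bit 1 = 0)
position 9: 000 → 1  (bit 0 = 1)
bits b7..b0 = 00100001 = 33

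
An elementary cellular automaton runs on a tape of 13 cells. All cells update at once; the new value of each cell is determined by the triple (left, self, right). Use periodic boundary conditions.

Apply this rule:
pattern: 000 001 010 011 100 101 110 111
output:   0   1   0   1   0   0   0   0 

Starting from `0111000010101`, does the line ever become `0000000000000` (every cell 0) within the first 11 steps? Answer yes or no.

0100000100000
1000001000000
0000010000001
0000100000010
0001000000100
0010000001000
0100000010000
1000000100000
0000001000001
0000010000010
0000100000100
step 11 is 0000100000100, still not uniform 0

no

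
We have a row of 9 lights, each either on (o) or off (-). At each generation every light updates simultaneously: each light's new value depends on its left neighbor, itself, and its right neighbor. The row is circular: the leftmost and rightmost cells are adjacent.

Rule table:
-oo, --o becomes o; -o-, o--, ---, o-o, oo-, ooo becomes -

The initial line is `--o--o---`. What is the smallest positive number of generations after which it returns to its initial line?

-o--o----
o--o-----
--o-----o
-o-----o-
o-----o--
-----o--o
----o--o-
---o--o--
--o--o---

9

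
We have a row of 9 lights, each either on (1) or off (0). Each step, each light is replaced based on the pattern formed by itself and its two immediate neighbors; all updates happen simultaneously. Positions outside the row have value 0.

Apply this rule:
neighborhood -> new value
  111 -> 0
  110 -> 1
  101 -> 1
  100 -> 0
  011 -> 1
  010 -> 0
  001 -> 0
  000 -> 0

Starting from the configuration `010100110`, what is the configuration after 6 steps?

001000110
000000110
000000110  (fixed point — unchanged through step 6)

000000110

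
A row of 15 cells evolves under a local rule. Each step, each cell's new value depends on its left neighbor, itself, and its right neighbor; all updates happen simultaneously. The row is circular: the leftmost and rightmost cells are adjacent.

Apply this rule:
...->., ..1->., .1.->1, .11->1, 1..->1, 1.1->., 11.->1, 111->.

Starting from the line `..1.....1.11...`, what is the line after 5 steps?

1.1.1.1.1.1.1.1

..11....1.111..
..111...1.1.11.
..1.11..1.1.111
1.1.111.1.1.1.1
1.1.1.1.1.1.1.1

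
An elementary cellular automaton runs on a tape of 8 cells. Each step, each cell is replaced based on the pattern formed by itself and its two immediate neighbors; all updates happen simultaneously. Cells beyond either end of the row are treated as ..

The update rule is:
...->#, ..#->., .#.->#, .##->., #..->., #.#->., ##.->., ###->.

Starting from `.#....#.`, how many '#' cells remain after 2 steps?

step 1: .#.##.#.
step 2: .#....#.
count of #: 2

2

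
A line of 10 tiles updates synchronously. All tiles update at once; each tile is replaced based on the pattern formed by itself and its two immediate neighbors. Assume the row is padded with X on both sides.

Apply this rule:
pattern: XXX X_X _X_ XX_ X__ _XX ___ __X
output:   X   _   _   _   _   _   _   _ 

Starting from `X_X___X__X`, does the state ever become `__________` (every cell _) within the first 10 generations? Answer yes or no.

__________
all cells are _ at generation 1

yes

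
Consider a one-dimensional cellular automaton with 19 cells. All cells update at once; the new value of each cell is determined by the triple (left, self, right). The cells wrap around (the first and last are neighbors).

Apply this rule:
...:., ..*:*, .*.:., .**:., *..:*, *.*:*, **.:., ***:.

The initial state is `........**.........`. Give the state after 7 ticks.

.......*..*........
......*.**.*.......
.....*.*..*.*......
....*.*.**.*.*.....
...*.*.*..*.*.*....
..*.*.*.**.*.*.*...
.*.*.*.*..*.*.*.*..

.*.*.*.*..*.*.*.*..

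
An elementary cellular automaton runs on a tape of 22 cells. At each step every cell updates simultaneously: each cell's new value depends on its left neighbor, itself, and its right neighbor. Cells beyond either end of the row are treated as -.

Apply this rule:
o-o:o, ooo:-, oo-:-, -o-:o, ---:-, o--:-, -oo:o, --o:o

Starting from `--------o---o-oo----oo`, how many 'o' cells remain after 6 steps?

-------oo--oooo----oo-
------oo--oo------oo--
-----oo--oo------oo---
----oo--oo------oo----
---oo--oo------oo-----
--oo--oo------oo------
count of o: 6

6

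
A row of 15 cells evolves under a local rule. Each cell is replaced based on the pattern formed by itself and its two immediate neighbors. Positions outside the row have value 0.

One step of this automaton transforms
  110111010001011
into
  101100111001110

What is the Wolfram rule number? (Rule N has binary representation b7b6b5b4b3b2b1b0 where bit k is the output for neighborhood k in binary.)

position 4: 111 → 0  (bit 7 = 0)
position 1: 110 → 0  (bit 6 = 0)
position 2: 101 → 1  (bit 5 = 1)
position 8: 100 → 1  (bit 4 = 1)
position 0: 011 → 1  (bit 3 = 1)
position 7: 010 → 1  (bit 2 = 1)
position 10: 001 → 0  (bit 1 = 0)
position 9: 000 → 0  (bit 0 = 0)
bits b7..b0 = 00111100 = 60

60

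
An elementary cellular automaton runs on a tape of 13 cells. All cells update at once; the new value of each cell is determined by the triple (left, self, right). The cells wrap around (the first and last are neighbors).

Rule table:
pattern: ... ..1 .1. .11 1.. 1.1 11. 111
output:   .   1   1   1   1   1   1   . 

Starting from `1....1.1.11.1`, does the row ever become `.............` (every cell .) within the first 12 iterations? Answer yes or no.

iteration 1: 11..111111111
iteration 2: .1111........
iteration 3: 11..11.......
iteration 4: 1111111.....1
iteration 5: ......11...11
iteration 6: 1....1111.111
iteration 7: 11..11..111..
iteration 8: 111111111.111
iteration 9: ........111..
iteration 10: .......11.11.
iteration 11: ......1111111
iteration 12: 1....11.....1
iteration 12 is 1....11.....1, still not uniform .

no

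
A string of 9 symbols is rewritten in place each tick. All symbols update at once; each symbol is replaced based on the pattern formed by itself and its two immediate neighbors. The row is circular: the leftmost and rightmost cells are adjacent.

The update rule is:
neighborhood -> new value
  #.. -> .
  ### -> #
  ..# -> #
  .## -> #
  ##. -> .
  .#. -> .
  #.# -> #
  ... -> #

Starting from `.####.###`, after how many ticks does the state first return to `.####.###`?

9

tick 1: ####.###.
tick 2: ###.###.#
tick 3: ##.###.##
tick 4: #.###.###
tick 5: .###.####
tick 6: ###.####.
tick 7: ##.####.#
tick 8: #.####.##
tick 9: .####.###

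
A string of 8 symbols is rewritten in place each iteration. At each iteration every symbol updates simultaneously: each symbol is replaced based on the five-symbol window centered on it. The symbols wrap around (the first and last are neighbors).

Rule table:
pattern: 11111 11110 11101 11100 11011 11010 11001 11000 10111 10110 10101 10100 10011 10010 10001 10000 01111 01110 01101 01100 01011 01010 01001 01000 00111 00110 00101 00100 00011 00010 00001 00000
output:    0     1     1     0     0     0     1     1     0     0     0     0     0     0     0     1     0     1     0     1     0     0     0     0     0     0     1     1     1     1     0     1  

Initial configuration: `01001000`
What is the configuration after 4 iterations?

00110110

iteration 1: 11001010
iteration 2: 01101000
iteration 3: 10000010
iteration 4: 00110110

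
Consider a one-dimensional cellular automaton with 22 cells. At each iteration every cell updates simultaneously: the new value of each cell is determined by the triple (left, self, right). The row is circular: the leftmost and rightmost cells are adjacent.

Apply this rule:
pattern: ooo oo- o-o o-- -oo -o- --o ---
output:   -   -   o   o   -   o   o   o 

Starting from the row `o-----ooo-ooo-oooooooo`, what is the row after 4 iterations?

iteration 1: -ooooo---o---o--------
iteration 2: o-----oooooooooooooooo
iteration 3: -ooooo----------------
iteration 4: o-----oooooooooooooooo

o-----oooooooooooooooo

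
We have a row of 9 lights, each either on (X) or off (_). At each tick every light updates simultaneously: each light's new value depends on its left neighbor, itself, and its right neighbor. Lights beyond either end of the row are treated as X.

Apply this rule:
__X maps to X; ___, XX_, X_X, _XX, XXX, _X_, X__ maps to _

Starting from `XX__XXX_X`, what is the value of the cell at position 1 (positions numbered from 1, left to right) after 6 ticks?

_

___X_____
__X_____X
_X_____X_
______X__
_____X__X
____X__X_
position 1 holds _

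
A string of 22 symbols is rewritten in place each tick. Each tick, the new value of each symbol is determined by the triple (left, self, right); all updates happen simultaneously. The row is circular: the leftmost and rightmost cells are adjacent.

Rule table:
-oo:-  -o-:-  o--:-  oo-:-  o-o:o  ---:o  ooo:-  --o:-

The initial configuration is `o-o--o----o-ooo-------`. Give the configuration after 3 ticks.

oo-----ooooo----oooooo

tick 1: -o-----oo--o----ooooo-
tick 2: ---ooo-------oo-------
tick 3: oo-----ooooo----oooooo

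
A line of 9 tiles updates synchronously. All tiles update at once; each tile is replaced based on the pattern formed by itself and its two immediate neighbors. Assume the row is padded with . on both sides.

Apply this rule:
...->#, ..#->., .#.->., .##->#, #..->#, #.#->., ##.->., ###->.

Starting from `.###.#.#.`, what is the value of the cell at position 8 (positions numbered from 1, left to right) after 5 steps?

.

.#......#
..#####..
#.#....##
...###.#.
##.#....#
position 8 holds .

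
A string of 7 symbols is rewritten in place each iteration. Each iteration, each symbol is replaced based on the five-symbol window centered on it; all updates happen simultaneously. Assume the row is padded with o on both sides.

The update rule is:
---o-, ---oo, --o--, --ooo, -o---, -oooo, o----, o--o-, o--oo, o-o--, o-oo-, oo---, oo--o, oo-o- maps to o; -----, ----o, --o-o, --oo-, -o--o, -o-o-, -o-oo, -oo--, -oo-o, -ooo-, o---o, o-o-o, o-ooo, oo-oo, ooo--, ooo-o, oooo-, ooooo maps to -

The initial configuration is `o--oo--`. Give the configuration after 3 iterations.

-oo--oo
-o-oooo
o---o--

o---o--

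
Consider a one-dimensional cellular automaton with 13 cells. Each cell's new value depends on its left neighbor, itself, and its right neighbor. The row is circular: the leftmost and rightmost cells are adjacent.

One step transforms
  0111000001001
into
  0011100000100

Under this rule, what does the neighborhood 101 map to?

At position 0 the neighborhood is 101; the next row has 0 there.

0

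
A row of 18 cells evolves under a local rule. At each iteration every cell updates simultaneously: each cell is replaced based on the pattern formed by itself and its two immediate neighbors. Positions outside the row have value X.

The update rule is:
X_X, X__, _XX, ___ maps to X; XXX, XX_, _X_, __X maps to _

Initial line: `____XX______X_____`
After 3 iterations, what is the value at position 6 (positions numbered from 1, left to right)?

iteration 1: XXX_X_XXXXX__XXXX_
iteration 2: ___X_XX____X_X___X
iteration 3: XX__XX_XXX__X_XX_X
position 6 holds X

X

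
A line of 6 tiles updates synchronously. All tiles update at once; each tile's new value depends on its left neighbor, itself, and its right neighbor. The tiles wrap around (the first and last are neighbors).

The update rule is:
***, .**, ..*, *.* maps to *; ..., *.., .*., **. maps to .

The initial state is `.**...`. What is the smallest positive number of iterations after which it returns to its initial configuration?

6

iteration 1: **....
iteration 2: *....*
iteration 3: ....**
iteration 4: ...**.
iteration 5: ..**..
iteration 6: .**...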